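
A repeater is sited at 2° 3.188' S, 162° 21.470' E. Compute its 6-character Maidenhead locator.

RI17ew

Offset from 180°W / 90°S: lon 342.3578°, lat 87.9469°.
Field (20°×10°, letters A–R): lon ⌊342.3578/20⌋ = 17 → R; lat ⌊87.9469/10⌋ = 8 → I.
Square (2°×1°, digits 0–9): lon ⌊2.3578/2⌋ = 1; lat ⌊7.9469/1⌋ = 7.
Subsquare (5′×2.5′, letters a–x): lon ⌊0.3578/0.0833333⌋ = 4 → e; lat ⌊0.9469/0.0416667⌋ = 22 → w.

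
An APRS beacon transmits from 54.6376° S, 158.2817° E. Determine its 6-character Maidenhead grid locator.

Add 180° to longitude and 90° to latitude: 338.2817, 35.3624.
Field (20°×10°, letters A–R): lon ⌊338.2817/20⌋ = 16 → Q; lat ⌊35.3624/10⌋ = 3 → D.
Square (2°×1°, digits 0–9): lon ⌊18.2817/2⌋ = 9; lat ⌊5.3624/1⌋ = 5.
Subsquare (5′×2.5′, letters a–x): lon ⌊0.2817/0.0833333⌋ = 3 → d; lat ⌊0.3624/0.0416667⌋ = 8 → i.

QD95di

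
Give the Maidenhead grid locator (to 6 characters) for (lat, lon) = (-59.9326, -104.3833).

Offset from 180°W / 90°S: lon 75.6167°, lat 30.0674°.
Field (20°×10°, letters A–R): 75.6167/20 → 3 → D, 30.0674/10 → 3 → D; chars DD.
Square (2°×1°, digits 0–9): 15.6167/2 → 7, 0.0674/1 → 0; chars 70.
Subsquare (5′×2.5′, letters a–x): 1.6167/0.0833333 → 19 → t, 0.0674/0.0416667 → 1 → b; chars tb.

DD70tb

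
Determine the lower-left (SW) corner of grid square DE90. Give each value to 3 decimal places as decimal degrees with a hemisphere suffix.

Field D=3, E=4: +3·20° lon, +4·10° lat → SW at lon -120°, lat -50°.
Square 9, 0: +9·2° lon, +0·1° lat → SW at lon -102°, lat -50°.
latitude 50.000° S, longitude 102.000° W.

50.000° S, 102.000° W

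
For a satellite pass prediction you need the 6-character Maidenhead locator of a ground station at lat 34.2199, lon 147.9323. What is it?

Shift to the Maidenhead origin (180°W, 90°S): lon 327.9323, lat 124.2199.
Field: lon ⌊327.9323/20⌋ = 16 → Q; lat ⌊124.2199/10⌋ = 12 → M.
Square: lon ⌊7.9323/2⌋ = 3; lat ⌊4.2199/1⌋ = 4.
Subsquare: lon ⌊1.9323/0.0833333⌋ = 23 → x; lat ⌊0.2199/0.0416667⌋ = 5 → f.

QM34xf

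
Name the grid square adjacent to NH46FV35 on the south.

NH46fv34

Latitude extended square 5; −1 → 4.
The longitude characters are unchanged.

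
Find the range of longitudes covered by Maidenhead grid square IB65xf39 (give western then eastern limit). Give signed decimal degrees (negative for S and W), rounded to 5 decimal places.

Field I=8, B=1: +8·20° lon, +1·10° lat → SW at lon -20°, lat -80°.
Square 6, 5: +6·2° lon, +5·1° lat → SW at lon -8°, lat -75°.
Subsquare x=23, f=5: +23·0.0833333° lon, +5·0.0416667° lat → SW at lon -6.08333°, lat -74.7917°.
Extended square 3, 9: +3·0.00833333° lon, +9·0.00416667° lat → SW at lon -6.05833°, lat -74.7542°.
Cell spans 0.00833333° lon × 0.00416667° lat.
west -6.05833, east -6.05000.

-6.05833, -6.05000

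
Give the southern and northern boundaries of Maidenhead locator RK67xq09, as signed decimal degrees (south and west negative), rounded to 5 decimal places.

17.70417, 17.70833

Field R=17, K=10: +17·20° lon, +10·10° lat → SW at lon 160°, lat 10°.
Square 6, 7: +6·2° lon, +7·1° lat → SW at lon 172°, lat 17°.
Subsquare x=23, q=16: +23·0.0833333° lon, +16·0.0416667° lat → SW at lon 173.917°, lat 17.6667°.
Extended square 0, 9: +0·0.00833333° lon, +9·0.00416667° lat → SW at lon 173.917°, lat 17.7042°.
Cell spans 0.00833333° lon × 0.00416667° lat.
south 17.70417, north 17.70833.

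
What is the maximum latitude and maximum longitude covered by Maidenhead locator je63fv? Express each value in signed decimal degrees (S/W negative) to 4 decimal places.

-46.0833, 12.5000

Field J=9, E=4: +9·20° lon, +4·10° lat → SW at lon 0°, lat -50°.
Square 6, 3: +6·2° lon, +3·1° lat → SW at lon 12°, lat -47°.
Subsquare f=5, v=21: +5·0.0833333° lon, +21·0.0416667° lat → SW at lon 12.4167°, lat -46.125°.
Cell spans 0.0833333° lon × 0.0416667° lat. NE corner is SW corner plus one full cell.
latitude -46.0833, longitude 12.5000.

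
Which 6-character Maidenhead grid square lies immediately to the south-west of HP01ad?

GP91xc

Longitude subsquare a = 0; −1 → -1, wraps to 23 = x, carry into square.
Longitude square 0; −1 → -1, wraps to 9, carry into field.
Longitude field H = 7; −1 → 6 = G.
Latitude subsquare d = 3; −1 → 2 = c.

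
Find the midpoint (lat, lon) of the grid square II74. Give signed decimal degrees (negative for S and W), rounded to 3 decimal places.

Field I=8, I=8: +8·20° lon, +8·10° lat → SW at lon -20°, lat -10°.
Square 7, 4: +7·2° lon, +4·1° lat → SW at lon -6°, lat -6°.
Cell spans 2° lon × 1° lat. Centre is SW corner plus half of each.
latitude -5.500, longitude -5.000.

-5.500, -5.000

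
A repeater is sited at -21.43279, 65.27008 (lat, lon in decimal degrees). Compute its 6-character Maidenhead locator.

Offset from 180°W / 90°S: lon 245.2701°, lat 68.5672°.
Field: lon ⌊245.2701/20⌋ = 12 → M; lat ⌊68.5672/10⌋ = 6 → G.
Square: lon ⌊5.2701/2⌋ = 2; lat ⌊8.5672/1⌋ = 8.
Subsquare: lon ⌊1.2701/0.0833333⌋ = 15 → p; lat ⌊0.5672/0.0416667⌋ = 13 → n.

MG28pn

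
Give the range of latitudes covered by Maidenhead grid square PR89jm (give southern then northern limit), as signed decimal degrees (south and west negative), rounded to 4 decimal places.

89.5000, 89.5417

Field P=15, R=17: +15·20° lon, +17·10° lat → SW at lon 120°, lat 80°.
Square 8, 9: +8·2° lon, +9·1° lat → SW at lon 136°, lat 89°.
Subsquare j=9, m=12: +9·0.0833333° lon, +12·0.0416667° lat → SW at lon 136.75°, lat 89.5°.
Cell spans 0.0833333° lon × 0.0416667° lat.
south 89.5000, north 89.5417.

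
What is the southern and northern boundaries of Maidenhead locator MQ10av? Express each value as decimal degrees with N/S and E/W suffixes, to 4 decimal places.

Field M=12, Q=16: +12·20° lon, +16·10° lat → SW at lon 60°, lat 70°.
Square 1, 0: +1·2° lon, +0·1° lat → SW at lon 62°, lat 70°.
Subsquare a=0, v=21: +0·0.0833333° lon, +21·0.0416667° lat → SW at lon 62°, lat 70.875°.
Cell spans 0.0833333° lon × 0.0416667° lat.
south 70.8750° N, north 70.9167° N.

70.8750° N, 70.9167° N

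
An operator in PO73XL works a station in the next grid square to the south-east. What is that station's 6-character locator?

PO83ak

Longitude subsquare x = 23; +1 → 24, wraps to 0 = a, carry into square.
Longitude square 7; +1 → 8.
Latitude subsquare l = 11; −1 → 10 = k.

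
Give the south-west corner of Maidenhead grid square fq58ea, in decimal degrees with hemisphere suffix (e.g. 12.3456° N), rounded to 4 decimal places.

78.0000° N, 69.6667° W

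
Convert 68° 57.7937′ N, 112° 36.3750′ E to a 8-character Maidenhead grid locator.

Offset from 180°W / 90°S: lon 292.60625°, lat 158.96323°.
Field: 292.60625/20 → 14 → O, 158.96323/10 → 15 → P; chars OP.
Square: 12.60625/2 → 6, 8.96323/1 → 8; chars 68.
Subsquare: 0.60625/0.0833333 → 7 → h, 0.96323/0.0416667 → 23 → x; chars hx.
Extended square: 0.02292/0.00833333 → 2, 0.00490/0.00416667 → 1; chars 21.

OP68hx21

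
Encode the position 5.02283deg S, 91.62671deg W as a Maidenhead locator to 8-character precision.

EI44ex44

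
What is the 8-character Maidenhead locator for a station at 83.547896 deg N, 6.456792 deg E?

JR33fn41

Add 180° to longitude and 90° to latitude: 186.45679, 173.54790.
Field: lon ⌊186.45679/20⌋ = 9 → J; lat ⌊173.54790/10⌋ = 17 → R.
Square: lon ⌊6.45679/2⌋ = 3; lat ⌊3.54790/1⌋ = 3.
Subsquare: lon ⌊0.45679/0.0833333⌋ = 5 → f; lat ⌊0.54790/0.0416667⌋ = 13 → n.
Extended square: lon ⌊0.04013/0.00833333⌋ = 4; lat ⌊0.00623/0.00416667⌋ = 1.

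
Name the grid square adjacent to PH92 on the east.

QH02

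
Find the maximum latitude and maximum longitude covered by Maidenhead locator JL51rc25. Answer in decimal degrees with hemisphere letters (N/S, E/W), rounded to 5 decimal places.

21.10833° N, 11.44167° E

Field J=9, L=11: +9·20° lon, +11·10° lat → SW at lon 0°, lat 20°.
Square 5, 1: +5·2° lon, +1·1° lat → SW at lon 10°, lat 21°.
Subsquare r=17, c=2: +17·0.0833333° lon, +2·0.0416667° lat → SW at lon 11.4167°, lat 21.0833°.
Extended square 2, 5: +2·0.00833333° lon, +5·0.00416667° lat → SW at lon 11.4333°, lat 21.1042°.
Cell spans 0.00833333° lon × 0.00416667° lat. NE corner is SW corner plus one full cell.
latitude 21.10833° N, longitude 11.44167° E.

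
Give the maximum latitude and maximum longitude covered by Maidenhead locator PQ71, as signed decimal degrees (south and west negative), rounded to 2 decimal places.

72.00, 136.00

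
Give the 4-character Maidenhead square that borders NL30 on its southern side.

NK39

Latitude square 0; −1 → -1, wraps to 9, carry into field.
Latitude field L = 11; −1 → 10 = K.
The longitude characters are unchanged.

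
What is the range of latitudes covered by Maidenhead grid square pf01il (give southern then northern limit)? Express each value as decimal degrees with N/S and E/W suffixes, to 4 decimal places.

Field P=15, F=5: +15·20° lon, +5·10° lat → SW at lon 120°, lat -40°.
Square 0, 1: +0·2° lon, +1·1° lat → SW at lon 120°, lat -39°.
Subsquare i=8, l=11: +8·0.0833333° lon, +11·0.0416667° lat → SW at lon 120.667°, lat -38.5417°.
Cell spans 0.0833333° lon × 0.0416667° lat.
south 38.5417° S, north 38.5000° S.

38.5417° S, 38.5000° S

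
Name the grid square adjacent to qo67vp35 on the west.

Longitude extended square 3; −1 → 2.
The latitude characters are unchanged.

QO67vp25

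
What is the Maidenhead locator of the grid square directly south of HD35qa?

Latitude subsquare a = 0; −1 → -1, wraps to 23 = x, carry into square.
Latitude square 5; −1 → 4.
The longitude characters are unchanged.

HD34qx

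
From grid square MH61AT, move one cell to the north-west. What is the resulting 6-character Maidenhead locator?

MH51xu

Longitude subsquare a = 0; −1 → -1, wraps to 23 = x, carry into square.
Longitude square 6; −1 → 5.
Latitude subsquare t = 19; +1 → 20 = u.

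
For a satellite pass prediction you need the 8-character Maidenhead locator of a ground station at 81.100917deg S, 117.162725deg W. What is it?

DA18kv05

Add 180° to longitude and 90° to latitude: 62.83728, 8.89908.
Field: lon ⌊62.83728/20⌋ = 3 → D; lat ⌊8.89908/10⌋ = 0 → A.
Square: lon ⌊2.83728/2⌋ = 1; lat ⌊8.89908/1⌋ = 8.
Subsquare: lon ⌊0.83728/0.0833333⌋ = 10 → k; lat ⌊0.89908/0.0416667⌋ = 21 → v.
Extended square: lon ⌊0.00394/0.00833333⌋ = 0; lat ⌊0.02408/0.00416667⌋ = 5.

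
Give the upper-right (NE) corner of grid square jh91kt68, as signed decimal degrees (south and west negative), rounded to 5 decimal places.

-18.17083, 18.89167

Field J=9, H=7: +9·20° lon, +7·10° lat → SW at lon 0°, lat -20°.
Square 9, 1: +9·2° lon, +1·1° lat → SW at lon 18°, lat -19°.
Subsquare k=10, t=19: +10·0.0833333° lon, +19·0.0416667° lat → SW at lon 18.8333°, lat -18.2083°.
Extended square 6, 8: +6·0.00833333° lon, +8·0.00416667° lat → SW at lon 18.8833°, lat -18.175°.
Cell spans 0.00833333° lon × 0.00416667° lat. NE corner is SW corner plus one full cell.
latitude -18.17083, longitude 18.89167.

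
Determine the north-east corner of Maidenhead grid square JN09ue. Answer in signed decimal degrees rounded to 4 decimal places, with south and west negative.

Field J=9, N=13: +9·20° lon, +13·10° lat → SW at lon 0°, lat 40°.
Square 0, 9: +0·2° lon, +9·1° lat → SW at lon 0°, lat 49°.
Subsquare u=20, e=4: +20·0.0833333° lon, +4·0.0416667° lat → SW at lon 1.66667°, lat 49.1667°.
Cell spans 0.0833333° lon × 0.0416667° lat. NE corner is SW corner plus one full cell.
latitude 49.2083, longitude 1.7500.

49.2083, 1.7500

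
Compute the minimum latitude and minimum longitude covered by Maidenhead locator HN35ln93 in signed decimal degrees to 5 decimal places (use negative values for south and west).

45.55417, -33.00833

Field H=7, N=13: +7·20° lon, +13·10° lat → SW at lon -40°, lat 40°.
Square 3, 5: +3·2° lon, +5·1° lat → SW at lon -34°, lat 45°.
Subsquare l=11, n=13: +11·0.0833333° lon, +13·0.0416667° lat → SW at lon -33.0833°, lat 45.5417°.
Extended square 9, 3: +9·0.00833333° lon, +3·0.00416667° lat → SW at lon -33.0083°, lat 45.5542°.
latitude 45.55417, longitude -33.00833.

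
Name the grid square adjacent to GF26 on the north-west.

GF17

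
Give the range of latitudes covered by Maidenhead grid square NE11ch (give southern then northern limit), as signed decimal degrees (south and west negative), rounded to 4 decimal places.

-48.7083, -48.6667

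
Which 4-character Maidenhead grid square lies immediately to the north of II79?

Latitude square 9; +1 → 10, wraps to 0, carry into field.
Latitude field I = 8; +1 → 9 = J.
The longitude characters are unchanged.

IJ70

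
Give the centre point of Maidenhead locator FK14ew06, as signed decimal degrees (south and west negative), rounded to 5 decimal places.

14.94375, -77.66250

Field F=5, K=10: +5·20° lon, +10·10° lat → SW at lon -80°, lat 10°.
Square 1, 4: +1·2° lon, +4·1° lat → SW at lon -78°, lat 14°.
Subsquare e=4, w=22: +4·0.0833333° lon, +22·0.0416667° lat → SW at lon -77.6667°, lat 14.9167°.
Extended square 0, 6: +0·0.00833333° lon, +6·0.00416667° lat → SW at lon -77.6667°, lat 14.9417°.
Cell spans 0.00833333° lon × 0.00416667° lat. Centre is SW corner plus half of each.
latitude 14.94375, longitude -77.66250.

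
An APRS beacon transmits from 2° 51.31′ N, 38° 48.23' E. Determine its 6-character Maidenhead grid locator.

KJ92ju

Offset from 180°W / 90°S: lon 218.8038°, lat 92.8552°.
Field: lon ⌊218.8038/20⌋ = 10 → K; lat ⌊92.8552/10⌋ = 9 → J.
Square: lon ⌊18.8038/2⌋ = 9; lat ⌊2.8552/1⌋ = 2.
Subsquare: lon ⌊0.8038/0.0833333⌋ = 9 → j; lat ⌊0.8552/0.0416667⌋ = 20 → u.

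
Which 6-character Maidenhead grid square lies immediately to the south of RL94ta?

Latitude subsquare a = 0; −1 → -1, wraps to 23 = x, carry into square.
Latitude square 4; −1 → 3.
The longitude characters are unchanged.

RL93tx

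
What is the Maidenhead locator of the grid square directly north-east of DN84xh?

DN94ai

Longitude subsquare x = 23; +1 → 24, wraps to 0 = a, carry into square.
Longitude square 8; +1 → 9.
Latitude subsquare h = 7; +1 → 8 = i.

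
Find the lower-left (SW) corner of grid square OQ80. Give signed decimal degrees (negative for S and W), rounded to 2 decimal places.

Field O=14, Q=16: +14·20° lon, +16·10° lat → SW at lon 100°, lat 70°.
Square 8, 0: +8·2° lon, +0·1° lat → SW at lon 116°, lat 70°.
latitude 70.00, longitude 116.00.

70.00, 116.00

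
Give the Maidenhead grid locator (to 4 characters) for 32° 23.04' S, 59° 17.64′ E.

LF97

Add 180° to longitude and 90° to latitude: 239.29, 57.62.
Field: lon ⌊239.29/20⌋ = 11 → L; lat ⌊57.62/10⌋ = 5 → F.
Square: lon ⌊19.29/2⌋ = 9; lat ⌊7.62/1⌋ = 7.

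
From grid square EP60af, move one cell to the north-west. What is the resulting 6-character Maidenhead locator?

Longitude subsquare a = 0; −1 → -1, wraps to 23 = x, carry into square.
Longitude square 6; −1 → 5.
Latitude subsquare f = 5; +1 → 6 = g.

EP50xg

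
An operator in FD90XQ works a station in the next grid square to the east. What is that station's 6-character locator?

Longitude subsquare x = 23; +1 → 24, wraps to 0 = a, carry into square.
Longitude square 9; +1 → 10, wraps to 0, carry into field.
Longitude field F = 5; +1 → 6 = G.
The latitude characters are unchanged.

GD00aq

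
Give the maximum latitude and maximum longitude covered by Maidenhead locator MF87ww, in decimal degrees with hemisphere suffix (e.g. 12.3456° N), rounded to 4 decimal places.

Field M=12, F=5: +12·20° lon, +5·10° lat → SW at lon 60°, lat -40°.
Square 8, 7: +8·2° lon, +7·1° lat → SW at lon 76°, lat -33°.
Subsquare w=22, w=22: +22·0.0833333° lon, +22·0.0416667° lat → SW at lon 77.8333°, lat -32.0833°.
Cell spans 0.0833333° lon × 0.0416667° lat. NE corner is SW corner plus one full cell.
latitude 32.0417° S, longitude 77.9167° E.

32.0417° S, 77.9167° E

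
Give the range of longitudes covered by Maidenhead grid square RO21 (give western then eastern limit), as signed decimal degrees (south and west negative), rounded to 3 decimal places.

Field R=17, O=14: +17·20° lon, +14·10° lat → SW at lon 160°, lat 50°.
Square 2, 1: +2·2° lon, +1·1° lat → SW at lon 164°, lat 51°.
Cell spans 2° lon × 1° lat.
west 164.000, east 166.000.

164.000, 166.000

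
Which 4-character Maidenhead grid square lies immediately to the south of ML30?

MK39

Latitude square 0; −1 → -1, wraps to 9, carry into field.
Latitude field L = 11; −1 → 10 = K.
The longitude characters are unchanged.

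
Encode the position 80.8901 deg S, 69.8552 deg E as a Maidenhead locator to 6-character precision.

Offset from 180°W / 90°S: lon 249.8552°, lat 9.1099°.
Field: lon ⌊249.8552/20⌋ = 12 → M; lat ⌊9.1099/10⌋ = 0 → A.
Square: lon ⌊9.8552/2⌋ = 4; lat ⌊9.1099/1⌋ = 9.
Subsquare: lon ⌊1.8552/0.0833333⌋ = 22 → w; lat ⌊0.1099/0.0416667⌋ = 2 → c.

MA49wc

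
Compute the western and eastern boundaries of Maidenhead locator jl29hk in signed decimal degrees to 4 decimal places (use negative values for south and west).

4.5833, 4.6667

Field J=9, L=11: +9·20° lon, +11·10° lat → SW at lon 0°, lat 20°.
Square 2, 9: +2·2° lon, +9·1° lat → SW at lon 4°, lat 29°.
Subsquare h=7, k=10: +7·0.0833333° lon, +10·0.0416667° lat → SW at lon 4.58333°, lat 29.4167°.
Cell spans 0.0833333° lon × 0.0416667° lat.
west 4.5833, east 4.6667.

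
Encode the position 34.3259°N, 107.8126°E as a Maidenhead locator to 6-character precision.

OM34vh

Shift to the Maidenhead origin (180°W, 90°S): lon 287.8126, lat 124.3259.
Field: lon ⌊287.8126/20⌋ = 14 → O; lat ⌊124.3259/10⌋ = 12 → M.
Square: lon ⌊7.8126/2⌋ = 3; lat ⌊4.3259/1⌋ = 4.
Subsquare: lon ⌊1.8126/0.0833333⌋ = 21 → v; lat ⌊0.3259/0.0416667⌋ = 7 → h.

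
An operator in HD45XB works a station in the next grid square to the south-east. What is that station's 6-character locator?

HD55aa

Longitude subsquare x = 23; +1 → 24, wraps to 0 = a, carry into square.
Longitude square 4; +1 → 5.
Latitude subsquare b = 1; −1 → 0 = a.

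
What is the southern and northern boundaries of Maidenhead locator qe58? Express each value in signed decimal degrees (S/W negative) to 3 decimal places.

Field Q=16, E=4: +16·20° lon, +4·10° lat → SW at lon 140°, lat -50°.
Square 5, 8: +5·2° lon, +8·1° lat → SW at lon 150°, lat -42°.
Cell spans 2° lon × 1° lat.
south -42.000, north -41.000.

-42.000, -41.000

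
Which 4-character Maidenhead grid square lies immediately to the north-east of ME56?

ME67

Longitude square 5; +1 → 6.
Latitude square 6; +1 → 7.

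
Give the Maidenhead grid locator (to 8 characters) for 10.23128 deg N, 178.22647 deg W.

AK00vf25

Offset from 180°W / 90°S: lon 1.77353°, lat 100.23128°.
Field: 1.77353/20 → 0 → A, 100.23128/10 → 10 → K; chars AK.
Square: 1.77353/2 → 0, 0.23128/1 → 0; chars 00.
Subsquare: 1.77353/0.0833333 → 21 → v, 0.23128/0.0416667 → 5 → f; chars vf.
Extended square: 0.02353/0.00833333 → 2, 0.02295/0.00416667 → 5; chars 25.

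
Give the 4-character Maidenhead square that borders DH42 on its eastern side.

Longitude square 4; +1 → 5.
The latitude characters are unchanged.

DH52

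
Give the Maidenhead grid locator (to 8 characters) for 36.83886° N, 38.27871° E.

KM96du31

Shift to the Maidenhead origin (180°W, 90°S): lon 218.27871, lat 126.83886.
Field: 218.27871/20 → 10 → K, 126.83886/10 → 12 → M; chars KM.
Square: 18.27871/2 → 9, 6.83886/1 → 6; chars 96.
Subsquare: 0.27871/0.0833333 → 3 → d, 0.83886/0.0416667 → 20 → u; chars du.
Extended square: 0.02871/0.00833333 → 3, 0.00553/0.00416667 → 1; chars 31.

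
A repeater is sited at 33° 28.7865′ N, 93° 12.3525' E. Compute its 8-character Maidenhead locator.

NM63ol45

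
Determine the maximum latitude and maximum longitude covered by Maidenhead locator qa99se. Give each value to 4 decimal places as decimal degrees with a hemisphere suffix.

Field Q=16, A=0: +16·20° lon, +0·10° lat → SW at lon 140°, lat -90°.
Square 9, 9: +9·2° lon, +9·1° lat → SW at lon 158°, lat -81°.
Subsquare s=18, e=4: +18·0.0833333° lon, +4·0.0416667° lat → SW at lon 159.5°, lat -80.8333°.
Cell spans 0.0833333° lon × 0.0416667° lat. NE corner is SW corner plus one full cell.
latitude 80.7917° S, longitude 159.5833° E.

80.7917° S, 159.5833° E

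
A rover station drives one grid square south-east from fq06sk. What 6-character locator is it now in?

FQ06tj

Longitude subsquare s = 18; +1 → 19 = t.
Latitude subsquare k = 10; −1 → 9 = j.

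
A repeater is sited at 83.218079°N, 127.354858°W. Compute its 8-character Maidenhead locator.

CR63hf72

Add 180° to longitude and 90° to latitude: 52.64514, 173.21808.
Field: 52.64514/20 → 2 → C, 173.21808/10 → 17 → R; chars CR.
Square: 12.64514/2 → 6, 3.21808/1 → 3; chars 63.
Subsquare: 0.64514/0.0833333 → 7 → h, 0.21808/0.0416667 → 5 → f; chars hf.
Extended square: 0.06181/0.00833333 → 7, 0.00975/0.00416667 → 2; chars 72.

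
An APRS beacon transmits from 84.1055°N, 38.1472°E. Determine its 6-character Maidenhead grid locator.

Shift to the Maidenhead origin (180°W, 90°S): lon 218.1472, lat 174.1055.
Field (20°×10°, letters A–R): 218.1472/20 → 10 → K, 174.1055/10 → 17 → R; chars KR.
Square (2°×1°, digits 0–9): 18.1472/2 → 9, 4.1055/1 → 4; chars 94.
Subsquare (5′×2.5′, letters a–x): 0.1472/0.0833333 → 1 → b, 0.1055/0.0416667 → 2 → c; chars bc.

KR94bc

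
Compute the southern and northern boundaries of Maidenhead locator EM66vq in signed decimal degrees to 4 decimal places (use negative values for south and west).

Field E=4, M=12: +4·20° lon, +12·10° lat → SW at lon -100°, lat 30°.
Square 6, 6: +6·2° lon, +6·1° lat → SW at lon -88°, lat 36°.
Subsquare v=21, q=16: +21·0.0833333° lon, +16·0.0416667° lat → SW at lon -86.25°, lat 36.6667°.
Cell spans 0.0833333° lon × 0.0416667° lat.
south 36.6667, north 36.7083.

36.6667, 36.7083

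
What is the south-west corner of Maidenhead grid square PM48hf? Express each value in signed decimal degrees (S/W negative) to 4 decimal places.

38.2083, 128.5833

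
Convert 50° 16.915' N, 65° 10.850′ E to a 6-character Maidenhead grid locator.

Add 180° to longitude and 90° to latitude: 245.1808, 140.2819.
Field: 245.1808/20 → 12 → M, 140.2819/10 → 14 → O; chars MO.
Square: 5.1808/2 → 2, 0.2819/1 → 0; chars 20.
Subsquare: 1.1808/0.0833333 → 14 → o, 0.2819/0.0416667 → 6 → g; chars og.

MO20og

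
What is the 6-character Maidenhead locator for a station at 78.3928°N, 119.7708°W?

DQ08cj

Add 180° to longitude and 90° to latitude: 60.2292, 168.3928.
Field: lon ⌊60.2292/20⌋ = 3 → D; lat ⌊168.3928/10⌋ = 16 → Q.
Square: lon ⌊0.2292/2⌋ = 0; lat ⌊8.3928/1⌋ = 8.
Subsquare: lon ⌊0.2292/0.0833333⌋ = 2 → c; lat ⌊0.3928/0.0416667⌋ = 9 → j.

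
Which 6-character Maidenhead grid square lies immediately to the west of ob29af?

OB19xf

Longitude subsquare a = 0; −1 → -1, wraps to 23 = x, carry into square.
Longitude square 2; −1 → 1.
The latitude characters are unchanged.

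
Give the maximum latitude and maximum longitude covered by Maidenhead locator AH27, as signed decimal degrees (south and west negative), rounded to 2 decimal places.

-12.00, -174.00

Field A=0, H=7: +0·20° lon, +7·10° lat → SW at lon -180°, lat -20°.
Square 2, 7: +2·2° lon, +7·1° lat → SW at lon -176°, lat -13°.
Cell spans 2° lon × 1° lat. NE corner is SW corner plus one full cell.
latitude -12.00, longitude -174.00.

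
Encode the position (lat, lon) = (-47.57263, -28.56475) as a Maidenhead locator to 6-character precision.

HE52rk

Shift to the Maidenhead origin (180°W, 90°S): lon 151.4352, lat 42.4274.
Field (20°×10°, letters A–R): lon ⌊151.4352/20⌋ = 7 → H; lat ⌊42.4274/10⌋ = 4 → E.
Square (2°×1°, digits 0–9): lon ⌊11.4352/2⌋ = 5; lat ⌊2.4274/1⌋ = 2.
Subsquare (5′×2.5′, letters a–x): lon ⌊1.4352/0.0833333⌋ = 17 → r; lat ⌊0.4274/0.0416667⌋ = 10 → k.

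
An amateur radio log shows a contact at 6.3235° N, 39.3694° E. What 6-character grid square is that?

KJ96qh

Add 180° to longitude and 90° to latitude: 219.3694, 96.3235.
Field: lon ⌊219.3694/20⌋ = 10 → K; lat ⌊96.3235/10⌋ = 9 → J.
Square: lon ⌊19.3694/2⌋ = 9; lat ⌊6.3235/1⌋ = 6.
Subsquare: lon ⌊1.3694/0.0833333⌋ = 16 → q; lat ⌊0.3235/0.0416667⌋ = 7 → h.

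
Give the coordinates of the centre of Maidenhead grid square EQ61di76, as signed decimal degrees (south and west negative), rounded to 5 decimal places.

71.36042, -87.68750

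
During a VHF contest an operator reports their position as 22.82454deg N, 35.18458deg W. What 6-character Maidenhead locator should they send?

Shift to the Maidenhead origin (180°W, 90°S): lon 144.8154, lat 112.8245.
Field (20°×10°, letters A–R): lon ⌊144.8154/20⌋ = 7 → H; lat ⌊112.8245/10⌋ = 11 → L.
Square (2°×1°, digits 0–9): lon ⌊4.8154/2⌋ = 2; lat ⌊2.8245/1⌋ = 2.
Subsquare (5′×2.5′, letters a–x): lon ⌊0.8154/0.0833333⌋ = 9 → j; lat ⌊0.8245/0.0416667⌋ = 19 → t.

HL22jt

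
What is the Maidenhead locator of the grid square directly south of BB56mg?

BB56mf

Latitude subsquare g = 6; −1 → 5 = f.
The longitude characters are unchanged.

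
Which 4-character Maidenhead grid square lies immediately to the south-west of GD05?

Longitude square 0; −1 → -1, wraps to 9, carry into field.
Longitude field G = 6; −1 → 5 = F.
Latitude square 5; −1 → 4.

FD94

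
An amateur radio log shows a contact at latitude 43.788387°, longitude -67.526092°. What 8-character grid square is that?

FN63fs69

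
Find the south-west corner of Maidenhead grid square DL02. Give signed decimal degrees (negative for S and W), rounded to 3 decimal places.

Field D=3, L=11: +3·20° lon, +11·10° lat → SW at lon -120°, lat 20°.
Square 0, 2: +0·2° lon, +2·1° lat → SW at lon -120°, lat 22°.
latitude 22.000, longitude -120.000.

22.000, -120.000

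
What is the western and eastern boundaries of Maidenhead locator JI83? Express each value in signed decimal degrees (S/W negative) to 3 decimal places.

Field J=9, I=8: +9·20° lon, +8·10° lat → SW at lon 0°, lat -10°.
Square 8, 3: +8·2° lon, +3·1° lat → SW at lon 16°, lat -7°.
Cell spans 2° lon × 1° lat.
west 16.000, east 18.000.

16.000, 18.000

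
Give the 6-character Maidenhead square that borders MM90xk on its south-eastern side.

NM00aj

Longitude subsquare x = 23; +1 → 24, wraps to 0 = a, carry into square.
Longitude square 9; +1 → 10, wraps to 0, carry into field.
Longitude field M = 12; +1 → 13 = N.
Latitude subsquare k = 10; −1 → 9 = j.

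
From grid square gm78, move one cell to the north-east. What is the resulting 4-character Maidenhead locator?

Longitude square 7; +1 → 8.
Latitude square 8; +1 → 9.

GM89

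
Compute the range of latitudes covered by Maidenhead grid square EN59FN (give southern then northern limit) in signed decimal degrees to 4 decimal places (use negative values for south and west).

49.5417, 49.5833

Field E=4, N=13: +4·20° lon, +13·10° lat → SW at lon -100°, lat 40°.
Square 5, 9: +5·2° lon, +9·1° lat → SW at lon -90°, lat 49°.
Subsquare f=5, n=13: +5·0.0833333° lon, +13·0.0416667° lat → SW at lon -89.5833°, lat 49.5417°.
Cell spans 0.0833333° lon × 0.0416667° lat.
south 49.5417, north 49.5833.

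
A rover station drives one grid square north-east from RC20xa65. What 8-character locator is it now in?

RC20xa76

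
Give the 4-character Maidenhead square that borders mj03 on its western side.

Longitude square 0; −1 → -1, wraps to 9, carry into field.
Longitude field M = 12; −1 → 11 = L.
The latitude characters are unchanged.

LJ93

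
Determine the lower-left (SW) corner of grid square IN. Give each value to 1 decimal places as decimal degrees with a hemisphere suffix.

Field I=8, N=13: +8·20° lon, +13·10° lat → SW at lon -20°, lat 40°.
latitude 40.0° N, longitude 20.0° W.

40.0° N, 20.0° W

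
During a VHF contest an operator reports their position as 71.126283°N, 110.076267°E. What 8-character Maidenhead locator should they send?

OQ51ad90

Add 180° to longitude and 90° to latitude: 290.07627, 161.12628.
Field: lon ⌊290.07627/20⌋ = 14 → O; lat ⌊161.12628/10⌋ = 16 → Q.
Square: lon ⌊10.07627/2⌋ = 5; lat ⌊1.12628/1⌋ = 1.
Subsquare: lon ⌊0.07627/0.0833333⌋ = 0 → a; lat ⌊0.12628/0.0416667⌋ = 3 → d.
Extended square: lon ⌊0.07627/0.00833333⌋ = 9; lat ⌊0.00128/0.00416667⌋ = 0.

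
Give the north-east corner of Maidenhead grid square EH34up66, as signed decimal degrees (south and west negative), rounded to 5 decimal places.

-15.34583, -92.27500

Field E=4, H=7: +4·20° lon, +7·10° lat → SW at lon -100°, lat -20°.
Square 3, 4: +3·2° lon, +4·1° lat → SW at lon -94°, lat -16°.
Subsquare u=20, p=15: +20·0.0833333° lon, +15·0.0416667° lat → SW at lon -92.3333°, lat -15.375°.
Extended square 6, 6: +6·0.00833333° lon, +6·0.00416667° lat → SW at lon -92.2833°, lat -15.35°.
Cell spans 0.00833333° lon × 0.00416667° lat. NE corner is SW corner plus one full cell.
latitude -15.34583, longitude -92.27500.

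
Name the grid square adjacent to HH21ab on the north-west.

HH11xc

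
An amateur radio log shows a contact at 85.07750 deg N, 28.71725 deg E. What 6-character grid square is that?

KR45ib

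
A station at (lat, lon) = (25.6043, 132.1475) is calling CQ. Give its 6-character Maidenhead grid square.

PL65bo

Add 180° to longitude and 90° to latitude: 312.1475, 115.6043.
Field (20°×10°, letters A–R): 312.1475/20 → 15 → P, 115.6043/10 → 11 → L; chars PL.
Square (2°×1°, digits 0–9): 12.1475/2 → 6, 5.6043/1 → 5; chars 65.
Subsquare (5′×2.5′, letters a–x): 0.1475/0.0833333 → 1 → b, 0.6043/0.0416667 → 14 → o; chars bo.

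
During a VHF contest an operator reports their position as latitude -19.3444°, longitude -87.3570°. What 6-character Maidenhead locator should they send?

Shift to the Maidenhead origin (180°W, 90°S): lon 92.6430, lat 70.6556.
Field: lon ⌊92.6430/20⌋ = 4 → E; lat ⌊70.6556/10⌋ = 7 → H.
Square: lon ⌊12.6430/2⌋ = 6; lat ⌊0.6556/1⌋ = 0.
Subsquare: lon ⌊0.6430/0.0833333⌋ = 7 → h; lat ⌊0.6556/0.0416667⌋ = 15 → p.

EH60hp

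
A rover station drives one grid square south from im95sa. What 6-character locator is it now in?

Latitude subsquare a = 0; −1 → -1, wraps to 23 = x, carry into square.
Latitude square 5; −1 → 4.
The longitude characters are unchanged.

IM94sx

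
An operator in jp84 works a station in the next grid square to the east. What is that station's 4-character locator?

JP94

Longitude square 8; +1 → 9.
The latitude characters are unchanged.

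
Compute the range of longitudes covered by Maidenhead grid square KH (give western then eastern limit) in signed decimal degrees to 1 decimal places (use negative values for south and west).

20.0, 40.0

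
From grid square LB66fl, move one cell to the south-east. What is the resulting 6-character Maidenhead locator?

LB66gk

Longitude subsquare f = 5; +1 → 6 = g.
Latitude subsquare l = 11; −1 → 10 = k.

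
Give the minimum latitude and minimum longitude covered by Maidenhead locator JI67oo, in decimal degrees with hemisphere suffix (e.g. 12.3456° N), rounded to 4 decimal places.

Field J=9, I=8: +9·20° lon, +8·10° lat → SW at lon 0°, lat -10°.
Square 6, 7: +6·2° lon, +7·1° lat → SW at lon 12°, lat -3°.
Subsquare o=14, o=14: +14·0.0833333° lon, +14·0.0416667° lat → SW at lon 13.1667°, lat -2.41667°.
latitude 2.4167° S, longitude 13.1667° E.

2.4167° S, 13.1667° E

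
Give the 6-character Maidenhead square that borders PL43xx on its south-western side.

PL43ww

Longitude subsquare x = 23; −1 → 22 = w.
Latitude subsquare x = 23; −1 → 22 = w.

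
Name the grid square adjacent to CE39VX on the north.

CF30va

Latitude subsquare x = 23; +1 → 24, wraps to 0 = a, carry into square.
Latitude square 9; +1 → 10, wraps to 0, carry into field.
Latitude field E = 4; +1 → 5 = F.
The longitude characters are unchanged.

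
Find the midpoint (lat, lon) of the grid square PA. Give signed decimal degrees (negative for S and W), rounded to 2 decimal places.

Field P=15, A=0: +15·20° lon, +0·10° lat → SW at lon 120°, lat -90°.
Cell spans 20° lon × 10° lat. Centre is SW corner plus half of each.
latitude -85.00, longitude 130.00.

-85.00, 130.00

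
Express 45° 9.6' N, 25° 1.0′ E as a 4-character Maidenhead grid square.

KN25

Add 180° to longitude and 90° to latitude: 205.02, 135.16.
Field: lon ⌊205.02/20⌋ = 10 → K; lat ⌊135.16/10⌋ = 13 → N.
Square: lon ⌊5.02/2⌋ = 2; lat ⌊5.16/1⌋ = 5.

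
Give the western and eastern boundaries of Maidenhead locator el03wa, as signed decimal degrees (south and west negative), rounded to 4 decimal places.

Field E=4, L=11: +4·20° lon, +11·10° lat → SW at lon -100°, lat 20°.
Square 0, 3: +0·2° lon, +3·1° lat → SW at lon -100°, lat 23°.
Subsquare w=22, a=0: +22·0.0833333° lon, +0·0.0416667° lat → SW at lon -98.1667°, lat 23°.
Cell spans 0.0833333° lon × 0.0416667° lat.
west -98.1667, east -98.0833.

-98.1667, -98.0833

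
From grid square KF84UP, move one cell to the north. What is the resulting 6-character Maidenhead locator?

Latitude subsquare p = 15; +1 → 16 = q.
The longitude characters are unchanged.

KF84uq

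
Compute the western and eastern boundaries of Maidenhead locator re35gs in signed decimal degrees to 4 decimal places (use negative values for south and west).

Field R=17, E=4: +17·20° lon, +4·10° lat → SW at lon 160°, lat -50°.
Square 3, 5: +3·2° lon, +5·1° lat → SW at lon 166°, lat -45°.
Subsquare g=6, s=18: +6·0.0833333° lon, +18·0.0416667° lat → SW at lon 166.5°, lat -44.25°.
Cell spans 0.0833333° lon × 0.0416667° lat.
west 166.5000, east 166.5833.

166.5000, 166.5833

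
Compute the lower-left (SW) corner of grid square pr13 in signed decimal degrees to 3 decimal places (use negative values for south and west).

Field P=15, R=17: +15·20° lon, +17·10° lat → SW at lon 120°, lat 80°.
Square 1, 3: +1·2° lon, +3·1° lat → SW at lon 122°, lat 83°.
latitude 83.000, longitude 122.000.

83.000, 122.000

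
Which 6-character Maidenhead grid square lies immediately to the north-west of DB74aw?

DB64xx

Longitude subsquare a = 0; −1 → -1, wraps to 23 = x, carry into square.
Longitude square 7; −1 → 6.
Latitude subsquare w = 22; +1 → 23 = x.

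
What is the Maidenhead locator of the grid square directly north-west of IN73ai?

Longitude subsquare a = 0; −1 → -1, wraps to 23 = x, carry into square.
Longitude square 7; −1 → 6.
Latitude subsquare i = 8; +1 → 9 = j.

IN63xj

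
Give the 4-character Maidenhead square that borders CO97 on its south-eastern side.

DO06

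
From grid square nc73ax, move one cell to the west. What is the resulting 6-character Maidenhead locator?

NC63xx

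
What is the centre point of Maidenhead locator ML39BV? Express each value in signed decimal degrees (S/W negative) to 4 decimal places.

Field M=12, L=11: +12·20° lon, +11·10° lat → SW at lon 60°, lat 20°.
Square 3, 9: +3·2° lon, +9·1° lat → SW at lon 66°, lat 29°.
Subsquare b=1, v=21: +1·0.0833333° lon, +21·0.0416667° lat → SW at lon 66.0833°, lat 29.875°.
Cell spans 0.0833333° lon × 0.0416667° lat. Centre is SW corner plus half of each.
latitude 29.8958, longitude 66.1250.

29.8958, 66.1250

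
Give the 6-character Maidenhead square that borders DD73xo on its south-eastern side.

DD83an

Longitude subsquare x = 23; +1 → 24, wraps to 0 = a, carry into square.
Longitude square 7; +1 → 8.
Latitude subsquare o = 14; −1 → 13 = n.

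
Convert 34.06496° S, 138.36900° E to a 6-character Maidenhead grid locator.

PF95ew

Offset from 180°W / 90°S: lon 318.3690°, lat 55.9350°.
Field: 318.3690/20 → 15 → P, 55.9350/10 → 5 → F; chars PF.
Square: 18.3690/2 → 9, 5.9350/1 → 5; chars 95.
Subsquare: 0.3690/0.0833333 → 4 → e, 0.9350/0.0416667 → 22 → w; chars ew.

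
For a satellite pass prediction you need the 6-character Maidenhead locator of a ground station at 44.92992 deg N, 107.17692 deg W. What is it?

DN64jw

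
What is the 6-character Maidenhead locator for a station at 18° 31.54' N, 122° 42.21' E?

PK18im

Add 180° to longitude and 90° to latitude: 302.7035, 108.5257.
Field: lon ⌊302.7035/20⌋ = 15 → P; lat ⌊108.5257/10⌋ = 10 → K.
Square: lon ⌊2.7035/2⌋ = 1; lat ⌊8.5257/1⌋ = 8.
Subsquare: lon ⌊0.7035/0.0833333⌋ = 8 → i; lat ⌊0.5257/0.0416667⌋ = 12 → m.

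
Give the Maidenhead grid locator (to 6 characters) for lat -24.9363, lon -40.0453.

Shift to the Maidenhead origin (180°W, 90°S): lon 139.9547, lat 65.0637.
Field (20°×10°, letters A–R): lon ⌊139.9547/20⌋ = 6 → G; lat ⌊65.0637/10⌋ = 6 → G.
Square (2°×1°, digits 0–9): lon ⌊19.9547/2⌋ = 9; lat ⌊5.0637/1⌋ = 5.
Subsquare (5′×2.5′, letters a–x): lon ⌊1.9547/0.0833333⌋ = 23 → x; lat ⌊0.0637/0.0416667⌋ = 1 → b.

GG95xb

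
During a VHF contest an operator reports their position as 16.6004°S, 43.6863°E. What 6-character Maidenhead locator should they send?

LH13uj

Add 180° to longitude and 90° to latitude: 223.6863, 73.3996.
Field (20°×10°, letters A–R): 223.6863/20 → 11 → L, 73.3996/10 → 7 → H; chars LH.
Square (2°×1°, digits 0–9): 3.6863/2 → 1, 3.3996/1 → 3; chars 13.
Subsquare (5′×2.5′, letters a–x): 1.6863/0.0833333 → 20 → u, 0.3996/0.0416667 → 9 → j; chars uj.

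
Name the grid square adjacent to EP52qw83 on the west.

Longitude extended square 8; −1 → 7.
The latitude characters are unchanged.

EP52qw73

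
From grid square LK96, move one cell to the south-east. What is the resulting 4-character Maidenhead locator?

MK05

Longitude square 9; +1 → 10, wraps to 0, carry into field.
Longitude field L = 11; +1 → 12 = M.
Latitude square 6; −1 → 5.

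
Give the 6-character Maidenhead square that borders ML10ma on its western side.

ML10la

Longitude subsquare m = 12; −1 → 11 = l.
The latitude characters are unchanged.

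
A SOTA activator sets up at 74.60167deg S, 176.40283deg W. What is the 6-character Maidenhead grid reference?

AB15tj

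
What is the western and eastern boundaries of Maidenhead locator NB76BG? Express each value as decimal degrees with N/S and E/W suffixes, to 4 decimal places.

Field N=13, B=1: +13·20° lon, +1·10° lat → SW at lon 80°, lat -80°.
Square 7, 6: +7·2° lon, +6·1° lat → SW at lon 94°, lat -74°.
Subsquare b=1, g=6: +1·0.0833333° lon, +6·0.0416667° lat → SW at lon 94.0833°, lat -73.75°.
Cell spans 0.0833333° lon × 0.0416667° lat.
west 94.0833° E, east 94.1667° E.

94.0833° E, 94.1667° E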